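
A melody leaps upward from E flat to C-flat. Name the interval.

Counting letters E–F–G–A–B–C gives a sixth.
Eb→Cb = 8 semitones, 1 narrower than the major sixth (9), so minor.

minor sixth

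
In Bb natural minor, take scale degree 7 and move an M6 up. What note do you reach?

F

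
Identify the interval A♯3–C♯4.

The letter names run A→C, a span of 2 letter steps, so the interval is some kind of third.
A# to C# is 3 semitones. A major third is 4, so 3 makes it minor.

minor third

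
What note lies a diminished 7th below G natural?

G down a major seventh is Ab, so the target letter is A.
From G, a diminished seventh is 9 semitones down: A#.

A#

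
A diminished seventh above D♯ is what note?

C

D up a major seventh is C#, so the target letter is C.
From D#, a diminished seventh is 9 semitones up: C.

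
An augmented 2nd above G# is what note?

G up a major second is A, so the target letter is A.
From G#, an augmented second is 3 semitones up: A##.

A##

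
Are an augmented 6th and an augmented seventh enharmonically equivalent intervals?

No

An augmented sixth spans 10 semitones; an augmented seventh spans 12.
The spans differ, so they are not enharmonic equivalents.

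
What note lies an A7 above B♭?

A#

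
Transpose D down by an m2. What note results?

C#

D down a major second is C, so the target letter is C.
From D, a minor second is 1 semitone down: C#.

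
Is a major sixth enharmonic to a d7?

Yes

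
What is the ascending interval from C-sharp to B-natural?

minor seventh

Counting letters C–D–E–F–G–A–B gives a seventh.
C#→B = 10 semitones, 1 narrower than the major seventh (11), so minor.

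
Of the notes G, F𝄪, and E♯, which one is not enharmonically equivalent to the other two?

E#

In 12-tone equal temperament, enharmonic equivalents share a pitch class. G is pitch class 7; F## is pitch class 7; E# is pitch class 5.
G and F## share pitch class 7, while E# is pitch class 5.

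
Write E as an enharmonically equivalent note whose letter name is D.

D##

E is pitch class 4. The letter D alone is pitch class 2.
To reach pitch class 4 from D requires an offset of +2 semitones, i.e. double sharp: D##.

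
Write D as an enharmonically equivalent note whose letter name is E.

Plain E sits 2 semitones above D, so on the letter E the same pitch needs a double flat: Ebb.

Ebb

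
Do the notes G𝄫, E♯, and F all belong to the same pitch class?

Yes

Gbb is pitch class 5; E# is pitch class 5; F is pitch class 5.
All spellings map to pitch class 5, so they are enharmonically equivalent.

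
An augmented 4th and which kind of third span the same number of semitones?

doubly augmented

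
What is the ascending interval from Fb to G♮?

augmented second

Counting letters F–G gives a second.
Fb→G = 3 semitones, 1 wider than the major second (2), so augmented.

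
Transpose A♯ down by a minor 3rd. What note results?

F##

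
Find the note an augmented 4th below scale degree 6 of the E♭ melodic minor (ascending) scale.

Scale degree 6 of Eb melodic minor (ascending) is C.
An augmented fourth (6 semitones) below C lands on the letter G, giving Gb.

Gb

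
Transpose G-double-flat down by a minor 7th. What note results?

Abb

G down a major seventh is Ab, so the target letter is A.
From Gbb, a minor seventh is 10 semitones down: Abb.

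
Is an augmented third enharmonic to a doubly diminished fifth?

An augmented third spans 5 semitones; a doubly diminished fifth spans 5.
They are enharmonically equivalent.

Yes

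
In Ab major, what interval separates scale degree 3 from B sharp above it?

augmented seventh

Scale degree 3 of Ab major is C.
C up to B#: letters C→B make it a seventh; 12 semitones makes it augmented.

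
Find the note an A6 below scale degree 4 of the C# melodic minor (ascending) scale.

Ab

Scale degree 4 of C# melodic minor (ascending) is F#.
An augmented sixth (10 semitones) below F# lands on the letter A, giving Ab.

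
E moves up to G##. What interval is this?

augmented third

Counting letters E–F–G gives a third.
E→G## = 5 semitones, 1 wider than the major third (4), so augmented.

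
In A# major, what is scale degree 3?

Degree 3 takes the letter 2 steps above A, which is C.
In major, degree 3 sits 4 semitones above the tonic. A# + 4 semitones is pitch class 2, spelled on C as C##.

C##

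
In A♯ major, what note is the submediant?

F##

Degree 6 takes the letter 5 steps above A, which is F.
In major, degree 6 sits 9 semitones above the tonic. A# + 9 semitones is pitch class 7, spelled on F as F##.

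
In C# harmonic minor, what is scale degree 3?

Degree 3 takes the letter 2 steps above C, which is E.
In harmonic minor, degree 3 sits 3 semitones above the tonic. C# + 3 semitones is pitch class 4, spelled on E as E.

E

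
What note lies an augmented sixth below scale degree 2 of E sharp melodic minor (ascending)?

A

Scale degree 2 of E# melodic minor (ascending) is F##.
An augmented sixth (10 semitones) below F## lands on the letter A, giving A.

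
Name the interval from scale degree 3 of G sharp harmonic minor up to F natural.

Scale degree 3 of G# harmonic minor is B.
B up to F: letters B→F make it a fifth; 6 semitones makes it diminished.

diminished fifth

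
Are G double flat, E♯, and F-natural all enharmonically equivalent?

Yes

Gbb is pitch class 5; E# is pitch class 5; F is pitch class 5.
All spellings map to pitch class 5, so they are enharmonically equivalent.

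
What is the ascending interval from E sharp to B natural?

diminished fifth

The letter names run E→B, a span of 4 letter steps, so the interval is some kind of fifth.
E# to B is 6 semitones. A perfect fifth is 7, so 6 makes it diminished.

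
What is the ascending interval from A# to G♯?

minor seventh

Counting letters A–B–C–D–E–F–G gives a seventh.
A#→G# = 10 semitones, 1 narrower than the major seventh (11), so minor.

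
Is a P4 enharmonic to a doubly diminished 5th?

A perfect fourth spans 5 semitones; a doubly diminished fifth spans 5.
They are enharmonically equivalent.

Yes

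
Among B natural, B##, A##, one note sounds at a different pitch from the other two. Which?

In 12-tone equal temperament, enharmonic equivalents share a pitch class. B is pitch class 11; B## is pitch class 1; A## is pitch class 11.
B and A## share pitch class 11, while B## is pitch class 1.

B##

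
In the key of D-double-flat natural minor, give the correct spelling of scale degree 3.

Fbb

Degree 3 takes the letter 2 steps above D, which is F.
In natural minor, degree 3 sits 3 semitones above the tonic. Dbb + 3 semitones is pitch class 3, spelled on F as Fbb.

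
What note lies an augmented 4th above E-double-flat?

Ab

A fourth above E lands on the letter A.
An augmented fourth spans 6 semitones, so Ebb moves to pitch class 8. On the letter A that is Ab.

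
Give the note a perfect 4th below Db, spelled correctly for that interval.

Ab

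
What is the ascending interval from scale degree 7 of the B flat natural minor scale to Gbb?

Scale degree 7 of Bb natural minor is Ab.
Ab up to Gbb: letters A→G make it a seventh; 9 semitones makes it diminished.

diminished seventh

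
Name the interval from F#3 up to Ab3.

diminished third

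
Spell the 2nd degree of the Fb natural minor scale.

The Fb natural minor scale runs Fb Gb Abb Bbb Cb Dbb Ebb.
Degree 2 is Gb.

Gb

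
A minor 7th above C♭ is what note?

Bbb

C up a major seventh is B, so the target letter is B.
From Cb, a minor seventh is 10 semitones up: Bbb.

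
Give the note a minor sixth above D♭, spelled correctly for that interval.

D up a major sixth is B, so the target letter is B.
From Db, a minor sixth is 8 semitones up: Bbb.

Bbb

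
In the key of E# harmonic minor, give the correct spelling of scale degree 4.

A#

Degree 4 takes the letter 3 steps above E, which is A.
In harmonic minor, degree 4 sits 5 semitones above the tonic. E# + 5 semitones is pitch class 10, spelled on A as A#.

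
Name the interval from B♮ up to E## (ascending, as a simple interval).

doubly augmented fourth

The letter names run B→E, a span of 3 letter steps, so the interval is some kind of fourth.
B to E## is 7 semitones. A perfect fourth is 5, so 7 makes it doubly augmented.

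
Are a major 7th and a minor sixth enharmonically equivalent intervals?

A major seventh spans 11 semitones; a minor sixth spans 8.
The spans differ, so they are not enharmonic equivalents.

No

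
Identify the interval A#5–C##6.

Counting letters A–B–C gives a third.
A#→C## = 4 semitones, exactly the major third.

major third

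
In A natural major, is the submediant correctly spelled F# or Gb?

F#

Each scale degree takes a distinct letter name. Degree 6 of a scale on A must use the letter F.
F# and Gb are enharmonically the same pitch, but only F# uses the letter F, so it is the correct spelling here.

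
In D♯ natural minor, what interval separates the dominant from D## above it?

augmented fourth

The dominant of D# natural minor is A#.
A# up to D##: letters A→D make it a fourth; 6 semitones makes it augmented.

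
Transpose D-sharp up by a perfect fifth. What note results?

A#

D up a perfect fifth is A, so the target letter is A.
From D#, a perfect fifth is 7 semitones up: A#.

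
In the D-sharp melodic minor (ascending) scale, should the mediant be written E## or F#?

F#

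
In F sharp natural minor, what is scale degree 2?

G#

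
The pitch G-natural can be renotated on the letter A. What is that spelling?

Abb

Plain A sits 2 semitones above G, so on the letter A the same pitch needs a double flat: Abb.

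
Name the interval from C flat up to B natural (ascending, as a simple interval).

Counting letters C–D–E–F–G–A–B gives a seventh.
Cb→B = 12 semitones, 1 wider than the major seventh (11), so augmented.

augmented seventh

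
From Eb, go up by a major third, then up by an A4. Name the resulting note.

A major third up from Eb is G (letter G, 4 semitones up).
An augmented fourth up from G is C# (letter C, 6 semitones up).

C#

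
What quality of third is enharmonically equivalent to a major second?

A major second spans 2 semitones.
A third spanning 2 semitones is diminished (the major third is 4).

diminished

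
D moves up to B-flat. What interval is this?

The letter names run D→B, a span of 5 letter steps, so the interval is some kind of sixth.
D to Bb is 8 semitones. A major sixth is 9, so 8 makes it minor.

minor sixth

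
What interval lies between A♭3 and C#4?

augmented third

Counting letters A–B–C gives a third.
Ab→C# = 5 semitones, 1 wider than the major third (4), so augmented.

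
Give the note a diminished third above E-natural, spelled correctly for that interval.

Gb

A third above E lands on the letter G.
A diminished third spans 2 semitones, so E moves to pitch class 6. On the letter G that is Gb.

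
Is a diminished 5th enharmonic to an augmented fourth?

Yes

A diminished fifth spans 6 semitones; an augmented fourth spans 6.
They are enharmonically equivalent.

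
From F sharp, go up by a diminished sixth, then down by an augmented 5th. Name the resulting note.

Gbb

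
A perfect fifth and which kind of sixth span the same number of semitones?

diminished

A perfect fifth spans 7 semitones.
A sixth spanning 7 semitones is diminished (the major sixth is 9).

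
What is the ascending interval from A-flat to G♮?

Counting letters A–B–C–D–E–F–G gives a seventh.
Ab→G = 11 semitones, exactly the major seventh.

major seventh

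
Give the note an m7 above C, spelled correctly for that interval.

Bb

C up a major seventh is B, so the target letter is B.
From C, a minor seventh is 10 semitones up: Bb.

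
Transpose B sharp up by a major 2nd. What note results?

B up a major second is C#, so the target letter is C.
From B#, a major second is 2 semitones up: C##.

C##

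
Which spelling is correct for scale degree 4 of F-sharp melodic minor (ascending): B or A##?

B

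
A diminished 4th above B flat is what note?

Ebb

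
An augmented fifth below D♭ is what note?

Gbb

A fifth below D lands on the letter G.
An augmented fifth spans 8 semitones, so Db moves to pitch class 5. On the letter G that is Gbb.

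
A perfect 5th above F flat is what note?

A fifth above F lands on the letter C.
A perfect fifth spans 7 semitones, so Fb moves to pitch class 11. On the letter C that is Cb.

Cb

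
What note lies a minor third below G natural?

G down a major third is Eb, so the target letter is E.
From G, a minor third is 3 semitones down: E.

E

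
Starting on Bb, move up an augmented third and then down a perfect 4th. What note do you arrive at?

An augmented third up from Bb is D# (letter D, 5 semitones up).
A perfect fourth down from D# is A# (letter A, 5 semitones down).

A#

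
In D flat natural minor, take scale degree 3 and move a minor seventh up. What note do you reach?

Ebb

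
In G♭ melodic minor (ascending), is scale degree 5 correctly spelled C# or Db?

Db

Each scale degree takes a distinct letter name. Degree 5 of a scale on G must use the letter D.
Db and C# are enharmonically the same pitch, but only Db uses the letter D, so it is the correct spelling here.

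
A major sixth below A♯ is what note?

C#

A down a major sixth is C, so the target letter is C.
From A#, a major sixth is 9 semitones down: C#.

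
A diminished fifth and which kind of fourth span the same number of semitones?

augmented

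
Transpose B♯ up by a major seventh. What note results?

B up a major seventh is A#, so the target letter is A.
From B#, a major seventh is 11 semitones up: A##.

A##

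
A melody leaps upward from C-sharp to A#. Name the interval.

major sixth

Counting letters C–D–E–F–G–A gives a sixth.
C#→A# = 9 semitones, exactly the major sixth.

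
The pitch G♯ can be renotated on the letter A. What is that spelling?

G# is pitch class 8. The letter A alone is pitch class 9.
To reach pitch class 8 from A requires an offset of -1 semitone, i.e. flat: Ab.

Ab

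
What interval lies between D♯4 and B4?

minor sixth

The letter names run D→B, a span of 5 letter steps, so the interval is some kind of sixth.
D# to B is 8 semitones. A major sixth is 9, so 8 makes it minor.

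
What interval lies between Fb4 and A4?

augmented third

Counting letters F–G–A gives a third.
Fb→A = 5 semitones, 1 wider than the major third (4), so augmented.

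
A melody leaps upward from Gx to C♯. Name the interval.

The letter names run G→C, a span of 3 letter steps, so the interval is some kind of fourth.
G## to C# is 4 semitones. A perfect fourth is 5, so 4 makes it diminished.

diminished fourth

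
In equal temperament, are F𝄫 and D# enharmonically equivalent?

Fbb is pitch class 3; D# is pitch class 3.
All spellings map to pitch class 3, so they are enharmonically equivalent.

Yes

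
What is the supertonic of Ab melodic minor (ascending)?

Bb

Degree 2 takes the letter 1 step above A, which is B.
In melodic minor (ascending), degree 2 sits 2 semitones above the tonic. Ab + 2 semitones is pitch class 10, spelled on B as Bb.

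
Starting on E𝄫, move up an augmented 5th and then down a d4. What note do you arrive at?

F#

An augmented fifth up from Ebb is Bb (letter B, 8 semitones up).
A diminished fourth down from Bb is F# (letter F, 4 semitones down).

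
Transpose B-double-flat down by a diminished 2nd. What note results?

B down a major second is A, so the target letter is A.
From Bbb, a diminished second is 0 semitones down: A.

A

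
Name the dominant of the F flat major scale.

The Fb major scale runs Fb Gb Ab Bbb Cb Db Eb.
Degree 5 is Cb.

Cb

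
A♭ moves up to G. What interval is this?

The letter names run A→G, a span of 6 letter steps, so the interval is some kind of seventh.
Ab to G is 11 semitones. A major seventh is 11, so 11 makes it major.

major seventh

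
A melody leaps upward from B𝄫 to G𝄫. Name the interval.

Counting letters B–C–D–E–F–G gives a sixth.
Bbb→Gbb = 8 semitones, 1 narrower than the major sixth (9), so minor.

minor sixth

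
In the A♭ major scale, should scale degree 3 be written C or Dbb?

C

Each scale degree takes a distinct letter name. Degree 3 of a scale on A must use the letter C.
C and Dbb are enharmonically the same pitch, but only C uses the letter C, so it is the correct spelling here.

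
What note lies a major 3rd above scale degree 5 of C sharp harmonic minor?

B#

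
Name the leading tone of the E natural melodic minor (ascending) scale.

The E melodic minor (ascending) scale runs E F# G A B C# D#.
Degree 7 is D#.

D#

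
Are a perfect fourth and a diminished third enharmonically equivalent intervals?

No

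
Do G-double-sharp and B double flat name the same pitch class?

Yes

G## = pitch class 9 and Bbb = pitch class 9 — the same pitch class, so they are enharmonic equivalents.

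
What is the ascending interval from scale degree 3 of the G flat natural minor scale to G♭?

major sixth

Scale degree 3 of Gb natural minor is Bbb.
Bbb up to Gb: letters B→G make it a sixth; 9 semitones makes it major.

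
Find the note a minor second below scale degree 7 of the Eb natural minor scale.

C

Scale degree 7 of Eb natural minor is Db.
A minor second (1 semitone) below Db lands on the letter C, giving C.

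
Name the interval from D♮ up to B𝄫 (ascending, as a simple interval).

Counting letters D–E–F–G–A–B gives a sixth.
D→Bbb = 7 semitones, 2 narrower than the major sixth (9), so diminished.

diminished sixth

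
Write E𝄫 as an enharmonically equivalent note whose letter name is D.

D

Ebb is pitch class 2. The letter D alone is pitch class 2.
Pitch class 2 on D needs no accidental: D.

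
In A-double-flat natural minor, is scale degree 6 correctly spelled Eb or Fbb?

Fbb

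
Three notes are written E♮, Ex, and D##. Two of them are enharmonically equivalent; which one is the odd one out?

In 12-tone equal temperament, enharmonic equivalents share a pitch class. E is pitch class 4; E## is pitch class 6; D## is pitch class 4.
E and D## share pitch class 4, while E## is pitch class 6.

E##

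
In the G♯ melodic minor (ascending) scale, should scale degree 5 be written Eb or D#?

D#

Each scale degree takes a distinct letter name. Degree 5 of a scale on G must use the letter D.
D# and Eb are enharmonically the same pitch, but only D# uses the letter D, so it is the correct spelling here.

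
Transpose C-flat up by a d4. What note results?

A fourth above C lands on the letter F.
A diminished fourth spans 4 semitones, so Cb moves to pitch class 3. On the letter F that is Fbb.

Fbb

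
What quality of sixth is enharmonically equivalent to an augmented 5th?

minor

An augmented fifth spans 8 semitones.
A sixth spanning 8 semitones is minor (the major sixth is 9).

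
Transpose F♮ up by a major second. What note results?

F up a major second is G, so the target letter is G.
From F, a major second is 2 semitones up: G.

G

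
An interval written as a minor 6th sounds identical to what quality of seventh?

A minor sixth spans 8 semitones.
A seventh spanning 8 semitones is doubly diminished (the major seventh is 11).

doubly diminished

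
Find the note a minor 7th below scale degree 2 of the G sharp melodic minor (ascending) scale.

B#

Scale degree 2 of G# melodic minor (ascending) is A#.
A minor seventh (10 semitones) below A# lands on the letter B, giving B#.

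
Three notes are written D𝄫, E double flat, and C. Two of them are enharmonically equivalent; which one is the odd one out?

In 12-tone equal temperament, enharmonic equivalents share a pitch class. Dbb is pitch class 0; Ebb is pitch class 2; C is pitch class 0.
Dbb and C share pitch class 0, while Ebb is pitch class 2.

Ebb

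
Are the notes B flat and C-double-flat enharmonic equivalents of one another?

Yes

Bb = pitch class 10 and Cbb = pitch class 10 — the same pitch class, so they are enharmonic equivalents.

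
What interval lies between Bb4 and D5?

major third

Counting letters B–C–D gives a third.
Bb→D = 4 semitones, exactly the major third.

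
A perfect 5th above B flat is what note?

F

A fifth above B lands on the letter F.
A perfect fifth spans 7 semitones, so Bb moves to pitch class 5. On the letter F that is F.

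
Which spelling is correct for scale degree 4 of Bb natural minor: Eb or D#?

Each scale degree takes a distinct letter name. Degree 4 of a scale on B must use the letter E.
Eb and D# are enharmonically the same pitch, but only Eb uses the letter E, so it is the correct spelling here.

Eb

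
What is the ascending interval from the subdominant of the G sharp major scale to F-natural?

diminished fourth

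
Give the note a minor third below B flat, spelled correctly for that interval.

G

B down a major third is G, so the target letter is G.
From Bb, a minor third is 3 semitones down: G.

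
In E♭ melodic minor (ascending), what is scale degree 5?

Bb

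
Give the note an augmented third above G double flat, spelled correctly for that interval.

G up a major third is B, so the target letter is B.
From Gbb, an augmented third is 5 semitones up: Bb.

Bb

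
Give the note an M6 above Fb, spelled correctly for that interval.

Db

F up a major sixth is D, so the target letter is D.
From Fb, a major sixth is 9 semitones up: Db.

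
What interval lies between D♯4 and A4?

Counting letters D–E–F–G–A gives a fifth.
D#→A = 6 semitones, 1 narrower than the perfect fifth (7), so diminished.

diminished fifth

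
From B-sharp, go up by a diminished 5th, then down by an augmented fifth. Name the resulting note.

A diminished fifth up from B# is F# (letter F, 6 semitones up).
An augmented fifth down from F# is Bb (letter B, 8 semitones down).

Bb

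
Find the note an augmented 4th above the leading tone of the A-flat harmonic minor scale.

The leading tone of Ab harmonic minor is G.
An augmented fourth (6 semitones) above G lands on the letter C, giving C#.

C#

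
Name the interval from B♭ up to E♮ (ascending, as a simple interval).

The letter names run B→E, a span of 3 letter steps, so the interval is some kind of fourth.
Bb to E is 6 semitones. A perfect fourth is 5, so 6 makes it augmented.

augmented fourth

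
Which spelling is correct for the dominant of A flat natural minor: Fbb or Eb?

Eb

Each scale degree takes a distinct letter name. Degree 5 of a scale on A must use the letter E.
Eb and Fbb are enharmonically the same pitch, but only Eb uses the letter E, so it is the correct spelling here.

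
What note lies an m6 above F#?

F up a major sixth is D, so the target letter is D.
From F#, a minor sixth is 8 semitones up: D.

D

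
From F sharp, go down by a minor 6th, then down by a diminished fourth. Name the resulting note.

E##

A minor sixth down from F# is A# (letter A, 8 semitones down).
A diminished fourth down from A# is E## (letter E, 4 semitones down).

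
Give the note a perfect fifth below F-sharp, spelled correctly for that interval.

B

F down a perfect fifth is Bb, so the target letter is B.
From F#, a perfect fifth is 7 semitones down: B.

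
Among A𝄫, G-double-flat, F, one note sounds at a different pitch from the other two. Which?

Abb

In 12-tone equal temperament, enharmonic equivalents share a pitch class. Abb is pitch class 7; Gbb is pitch class 5; F is pitch class 5.
Gbb and F share pitch class 5, while Abb is pitch class 7.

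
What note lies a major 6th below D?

A sixth below D lands on the letter F.
A major sixth spans 9 semitones, so D moves to pitch class 5. On the letter F that is F.

F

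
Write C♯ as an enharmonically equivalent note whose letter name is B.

B##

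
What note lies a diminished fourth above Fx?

F up a perfect fourth is Bb, so the target letter is B.
From F##, a diminished fourth is 4 semitones up: B.

B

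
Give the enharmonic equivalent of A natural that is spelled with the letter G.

G##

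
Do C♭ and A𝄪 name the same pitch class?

Yes

Cb = pitch class 11 and A## = pitch class 11 — the same pitch class, so they are enharmonic equivalents.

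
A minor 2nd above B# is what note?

C#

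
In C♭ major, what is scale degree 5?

Gb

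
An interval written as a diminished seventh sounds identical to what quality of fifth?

A diminished seventh spans 9 semitones.
A fifth spanning 9 semitones is doubly augmented (the perfect fifth is 7).

doubly augmented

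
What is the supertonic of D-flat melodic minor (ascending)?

The Db melodic minor (ascending) scale runs Db Eb Fb Gb Ab Bb C.
Degree 2 is Eb.

Eb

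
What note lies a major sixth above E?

E up a major sixth is C#, so the target letter is C.
From E, a major sixth is 9 semitones up: C#.

C#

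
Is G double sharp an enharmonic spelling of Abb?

Two spellings are enharmonically equivalent only if they share a pitch class.
Here G## → 9, Abb → 7; 7 ≠ 9, so they are not.

No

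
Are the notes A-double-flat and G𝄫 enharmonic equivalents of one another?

No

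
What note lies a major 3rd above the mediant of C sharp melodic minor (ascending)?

The mediant of C# melodic minor (ascending) is E.
A major third (4 semitones) above E lands on the letter G, giving G#.

G#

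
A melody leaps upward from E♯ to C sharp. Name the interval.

The letter names run E→C, a span of 5 letter steps, so the interval is some kind of sixth.
E# to C# is 8 semitones. A major sixth is 9, so 8 makes it minor.

minor sixth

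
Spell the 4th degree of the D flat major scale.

The Db major scale runs Db Eb F Gb Ab Bb C.
Degree 4 is Gb.

Gb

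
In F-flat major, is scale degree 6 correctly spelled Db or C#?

Db

Each scale degree takes a distinct letter name. Degree 6 of a scale on F must use the letter D.
Db and C# are enharmonically the same pitch, but only Db uses the letter D, so it is the correct spelling here.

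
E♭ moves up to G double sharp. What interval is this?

The letter names run E→G, a span of 2 letter steps, so the interval is some kind of third.
Eb to G## is 6 semitones. A major third is 4, so 6 makes it doubly augmented.

doubly augmented third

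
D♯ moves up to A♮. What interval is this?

diminished fifth

The letter names run D→A, a span of 4 letter steps, so the interval is some kind of fifth.
D# to A is 6 semitones. A perfect fifth is 7, so 6 makes it diminished.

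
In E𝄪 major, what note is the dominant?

B##

Degree 5 takes the letter 4 steps above E, which is B.
In major, degree 5 sits 7 semitones above the tonic. E## + 7 semitones is pitch class 1, spelled on B as B##.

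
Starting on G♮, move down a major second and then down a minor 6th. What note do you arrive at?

A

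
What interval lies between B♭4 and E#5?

Counting letters B–C–D–E gives a fourth.
Bb→E# = 7 semitones, 2 wider than the perfect fourth (5), so doubly augmented.

doubly augmented fourth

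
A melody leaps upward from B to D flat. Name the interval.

The letter names run B→D, a span of 2 letter steps, so the interval is some kind of third.
B to Db is 2 semitones. A major third is 4, so 2 makes it diminished.

diminished third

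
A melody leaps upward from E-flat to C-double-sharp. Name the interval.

The letter names run E→C, a span of 5 letter steps, so the interval is some kind of sixth.
Eb to C## is 11 semitones. A major sixth is 9, so 11 makes it doubly augmented.

doubly augmented sixth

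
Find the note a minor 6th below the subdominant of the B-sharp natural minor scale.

The subdominant of B# natural minor is E#.
A minor sixth (8 semitones) below E# lands on the letter G, giving G##.

G##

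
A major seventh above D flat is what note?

A seventh above D lands on the letter C.
A major seventh spans 11 semitones, so Db moves to pitch class 0. On the letter C that is C.

C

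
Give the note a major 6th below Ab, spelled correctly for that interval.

A sixth below A lands on the letter C.
A major sixth spans 9 semitones, so Ab moves to pitch class 11. On the letter C that is Cb.

Cb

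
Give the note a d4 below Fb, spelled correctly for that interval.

C

F down a perfect fourth is C, so the target letter is C.
From Fb, a diminished fourth is 4 semitones down: C.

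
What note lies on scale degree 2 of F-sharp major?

G#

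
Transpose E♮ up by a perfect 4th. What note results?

E up a perfect fourth is A, so the target letter is A.
From E, a perfect fourth is 5 semitones up: A.

A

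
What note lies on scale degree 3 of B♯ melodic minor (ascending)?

The B# melodic minor (ascending) scale runs B# C## D# E# F## G## A##.
Degree 3 is D#.

D#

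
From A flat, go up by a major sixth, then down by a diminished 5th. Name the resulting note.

A major sixth up from Ab is F (letter F, 9 semitones up).
A diminished fifth down from F is B (letter B, 6 semitones down).

B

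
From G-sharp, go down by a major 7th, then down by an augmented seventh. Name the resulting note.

Bbb

A major seventh down from G# is A (letter A, 11 semitones down).
An augmented seventh down from A is Bbb (letter B, 12 semitones down).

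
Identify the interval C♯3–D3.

minor second

The letter names run C→D, a span of 1 letter step, so the interval is some kind of second.
C# to D is 1 semitone. A major second is 2, so 1 makes it minor.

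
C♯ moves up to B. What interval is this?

minor seventh

Counting letters C–D–E–F–G–A–B gives a seventh.
C#→B = 10 semitones, 1 narrower than the major seventh (11), so minor.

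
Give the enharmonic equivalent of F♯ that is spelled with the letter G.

Plain G sits 1 semitone above F#, so on the letter G the same pitch needs a flat: Gb.

Gb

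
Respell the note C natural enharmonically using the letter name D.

Dbb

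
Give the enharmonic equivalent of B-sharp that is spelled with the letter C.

C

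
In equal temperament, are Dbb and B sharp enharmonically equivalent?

Yes

Dbb = pitch class 0 and B# = pitch class 0 — the same pitch class, so they are enharmonic equivalents.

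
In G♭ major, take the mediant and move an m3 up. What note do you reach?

The mediant of Gb major is Bb.
A minor third (3 semitones) above Bb lands on the letter D, giving Db.

Db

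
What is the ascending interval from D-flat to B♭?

The letter names run D→B, a span of 5 letter steps, so the interval is some kind of sixth.
Db to Bb is 9 semitones. A major sixth is 9, so 9 makes it major.

major sixth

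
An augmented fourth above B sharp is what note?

E##

B up a perfect fourth is E, so the target letter is E.
From B#, an augmented fourth is 6 semitones up: E##.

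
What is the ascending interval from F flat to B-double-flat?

perfect fourth

Counting letters F–G–A–B gives a fourth.
Fb→Bbb = 5 semitones, exactly the perfect fourth.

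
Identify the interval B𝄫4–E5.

Counting letters B–C–D–E gives a fourth.
Bbb→E = 7 semitones, 2 wider than the perfect fourth (5), so doubly augmented.

doubly augmented fourth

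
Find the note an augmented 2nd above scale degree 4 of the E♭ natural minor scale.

B

Scale degree 4 of Eb natural minor is Ab.
An augmented second (3 semitones) above Ab lands on the letter B, giving B.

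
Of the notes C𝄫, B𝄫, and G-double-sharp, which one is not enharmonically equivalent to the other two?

Cbb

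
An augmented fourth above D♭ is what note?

A fourth above D lands on the letter G.
An augmented fourth spans 6 semitones, so Db moves to pitch class 7. On the letter G that is G.

G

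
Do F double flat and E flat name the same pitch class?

Yes

Fbb is pitch class 3; Eb is pitch class 3.
All spellings map to pitch class 3, so they are enharmonically equivalent.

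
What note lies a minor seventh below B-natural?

A seventh below B lands on the letter C.
A minor seventh spans 10 semitones, so B moves to pitch class 1. On the letter C that is C#.

C#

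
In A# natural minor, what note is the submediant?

F#

The A# natural minor scale runs A# B# C# D# E# F# G#.
Degree 6 is F#.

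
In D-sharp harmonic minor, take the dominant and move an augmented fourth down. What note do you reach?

E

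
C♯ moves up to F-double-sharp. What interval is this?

augmented fourth

Counting letters C–D–E–F gives a fourth.
C#→F## = 6 semitones, 1 wider than the perfect fourth (5), so augmented.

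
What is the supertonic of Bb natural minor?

Degree 2 takes the letter 1 step above B, which is C.
In natural minor, degree 2 sits 2 semitones above the tonic. Bb + 2 semitones is pitch class 0, spelled on C as C.

C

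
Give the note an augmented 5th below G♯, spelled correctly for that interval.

C

A fifth below G lands on the letter C.
An augmented fifth spans 8 semitones, so G# moves to pitch class 0. On the letter C that is C.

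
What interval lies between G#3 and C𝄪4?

augmented fourth

The letter names run G→C, a span of 3 letter steps, so the interval is some kind of fourth.
G# to C## is 6 semitones. A perfect fourth is 5, so 6 makes it augmented.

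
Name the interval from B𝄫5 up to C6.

augmented second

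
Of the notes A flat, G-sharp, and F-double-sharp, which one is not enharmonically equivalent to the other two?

F##

In 12-tone equal temperament, enharmonic equivalents share a pitch class. Ab is pitch class 8; G# is pitch class 8; F## is pitch class 7.
Ab and G# share pitch class 8, while F## is pitch class 7.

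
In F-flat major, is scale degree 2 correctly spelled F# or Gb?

Each scale degree takes a distinct letter name. Degree 2 of a scale on F must use the letter G.
Gb and F# are enharmonically the same pitch, but only Gb uses the letter G, so it is the correct spelling here.

Gb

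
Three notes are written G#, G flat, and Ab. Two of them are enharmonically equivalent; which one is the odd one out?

In 12-tone equal temperament, enharmonic equivalents share a pitch class. G# is pitch class 8; Gb is pitch class 6; Ab is pitch class 8.
G# and Ab share pitch class 8, while Gb is pitch class 6.

Gb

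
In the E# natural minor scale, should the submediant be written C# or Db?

C#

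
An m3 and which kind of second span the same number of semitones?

A minor third spans 3 semitones.
A second spanning 3 semitones is augmented (the major second is 2).

augmented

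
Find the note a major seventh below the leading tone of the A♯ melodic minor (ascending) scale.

The leading tone of A# melodic minor (ascending) is G##.
A major seventh (11 semitones) below G## lands on the letter A, giving A#.

A#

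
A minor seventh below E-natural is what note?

F#

A seventh below E lands on the letter F.
A minor seventh spans 10 semitones, so E moves to pitch class 6. On the letter F that is F#.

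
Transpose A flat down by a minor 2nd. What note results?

A down a major second is G, so the target letter is G.
From Ab, a minor second is 1 semitone down: G.

G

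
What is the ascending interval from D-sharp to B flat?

The letter names run D→B, a span of 5 letter steps, so the interval is some kind of sixth.
D# to Bb is 7 semitones. A major sixth is 9, so 7 makes it diminished.

diminished sixth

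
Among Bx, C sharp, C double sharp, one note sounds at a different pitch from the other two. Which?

In 12-tone equal temperament, enharmonic equivalents share a pitch class. B## is pitch class 1; C# is pitch class 1; C## is pitch class 2.
B## and C# share pitch class 1, while C## is pitch class 2.

C##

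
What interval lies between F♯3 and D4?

minor sixth

Counting letters F–G–A–B–C–D gives a sixth.
F#→D = 8 semitones, 1 narrower than the major sixth (9), so minor.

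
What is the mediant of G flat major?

Degree 3 takes the letter 2 steps above G, which is B.
In major, degree 3 sits 4 semitones above the tonic. Gb + 4 semitones is pitch class 10, spelled on B as Bb.

Bb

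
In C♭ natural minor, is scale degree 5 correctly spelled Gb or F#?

Gb

Each scale degree takes a distinct letter name. Degree 5 of a scale on C must use the letter G.
Gb and F# are enharmonically the same pitch, but only Gb uses the letter G, so it is the correct spelling here.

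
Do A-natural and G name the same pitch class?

A is pitch class 9; G is pitch class 7.
The pitch classes differ (9 vs. 7), so they are not enharmonic equivalents.

No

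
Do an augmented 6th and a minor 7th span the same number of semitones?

Yes

An augmented sixth spans 10 semitones; a minor seventh spans 10.
They are enharmonically equivalent.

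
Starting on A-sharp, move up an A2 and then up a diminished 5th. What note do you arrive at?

An augmented second up from A# is B## (letter B, 3 semitones up).
A diminished fifth up from B## is F## (letter F, 6 semitones up).

F##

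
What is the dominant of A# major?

The A# major scale runs A# B# C## D# E# F## G##.
Degree 5 is E#.

E#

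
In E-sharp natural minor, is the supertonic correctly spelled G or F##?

F##

Each scale degree takes a distinct letter name. Degree 2 of a scale on E must use the letter F.
F## and G are enharmonically the same pitch, but only F## uses the letter F, so it is the correct spelling here.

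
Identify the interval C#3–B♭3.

Counting letters C–D–E–F–G–A–B gives a seventh.
C#→Bb = 9 semitones, 2 narrower than the major seventh (11), so diminished.

diminished seventh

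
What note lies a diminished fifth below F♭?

Bb

F down a perfect fifth is Bb, so the target letter is B.
From Fb, a diminished fifth is 6 semitones down: Bb.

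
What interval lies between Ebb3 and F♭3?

Counting letters E–F gives a second.
Ebb→Fb = 2 semitones, exactly the major second.

major second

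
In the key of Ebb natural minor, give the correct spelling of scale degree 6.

Degree 6 takes the letter 5 steps above E, which is C.
In natural minor, degree 6 sits 8 semitones above the tonic. Ebb + 8 semitones is pitch class 10, spelled on C as Cbb.

Cbb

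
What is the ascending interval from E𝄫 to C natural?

augmented sixth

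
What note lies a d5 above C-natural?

C up a perfect fifth is G, so the target letter is G.
From C, a diminished fifth is 6 semitones up: Gb.

Gb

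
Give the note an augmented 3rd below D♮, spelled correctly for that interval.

Bbb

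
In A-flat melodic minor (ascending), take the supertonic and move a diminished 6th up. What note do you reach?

Gbb

The supertonic of Ab melodic minor (ascending) is Bb.
A diminished sixth (7 semitones) above Bb lands on the letter G, giving Gbb.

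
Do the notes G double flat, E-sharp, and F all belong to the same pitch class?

Yes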